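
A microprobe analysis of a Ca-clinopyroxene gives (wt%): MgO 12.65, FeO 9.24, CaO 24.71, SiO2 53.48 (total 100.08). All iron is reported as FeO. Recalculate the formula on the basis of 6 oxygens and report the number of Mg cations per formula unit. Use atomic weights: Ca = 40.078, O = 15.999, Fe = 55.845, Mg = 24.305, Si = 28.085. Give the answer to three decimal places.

0.707 Mg apfu

MgO: 12.65/40.304 = 0.31386 mol → 0.31386 mol Mg, 0.31386 mol O.
FeO: 9.24/71.844 = 0.12861 mol → 0.12861 mol Fe, 0.12861 mol O.
CaO: 24.71/56.077 = 0.44064 mol → 0.44064 mol Ca, 0.44064 mol O.
SiO2: 53.48/60.083 = 0.89010 mol → 0.89010 mol Si, 1.78020 mol O.
Total oxygen = 2.66331 mol. Normalization factor = 6/2.66331 = 2.25284.
Mg per 6 O = 0.31386 × 2.25284 = 0.707.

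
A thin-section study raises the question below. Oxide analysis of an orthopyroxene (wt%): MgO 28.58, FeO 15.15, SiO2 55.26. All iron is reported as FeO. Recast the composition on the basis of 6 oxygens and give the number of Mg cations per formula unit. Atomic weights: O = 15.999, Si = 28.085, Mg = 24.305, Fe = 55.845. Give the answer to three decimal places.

1.542 Mg apfu

MgO (M=40.304): mol = 0.70911; Mg = 0.70911, O = 0.70911.
FeO (M=71.844): mol = 0.21087; Fe = 0.21087, O = 0.21087.
SiO2 (M=60.083): mol = 0.91973; Si = 0.91973, O = 1.83946.
ΣO = 2.75944; factor = 6/ΣO = 2.17435.
Mg apfu = 0.70911 × 2.17435 = 1.542.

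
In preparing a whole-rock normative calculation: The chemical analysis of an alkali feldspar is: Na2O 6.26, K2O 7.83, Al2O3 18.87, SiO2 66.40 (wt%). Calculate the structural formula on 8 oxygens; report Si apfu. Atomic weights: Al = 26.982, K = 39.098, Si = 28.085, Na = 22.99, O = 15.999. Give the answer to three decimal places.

2.997 Si apfu

Na2O (M=61.979): mol = 0.10100; Na = 0.20200, O = 0.10100.
K2O (M=94.195): mol = 0.08313; K = 0.16626, O = 0.08313.
Al2O3 (M=101.961): mol = 0.18507; Al = 0.37014, O = 0.55521.
SiO2 (M=60.083): mol = 1.10514; Si = 1.10514, O = 2.21028.
ΣO = 2.94962; factor = 8/ΣO = 2.71221.
Si apfu = 1.10514 × 2.71221 = 2.997.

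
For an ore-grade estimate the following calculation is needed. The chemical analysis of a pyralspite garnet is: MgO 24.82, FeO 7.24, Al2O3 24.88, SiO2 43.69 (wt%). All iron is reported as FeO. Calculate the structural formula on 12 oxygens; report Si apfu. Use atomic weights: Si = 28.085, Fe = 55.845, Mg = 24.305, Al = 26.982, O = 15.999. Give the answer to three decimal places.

MgO: 24.82/40.304 = 0.61582 mol → 0.61582 mol Mg, 0.61582 mol O.
FeO: 7.24/71.844 = 0.10077 mol → 0.10077 mol Fe, 0.10077 mol O.
Al2O3: 24.88/101.961 = 0.24401 mol → 0.48802 mol Al, 0.73203 mol O.
SiO2: 43.69/60.083 = 0.72716 mol → 0.72716 mol Si, 1.45432 mol O.
Total oxygen = 2.90294 mol. Normalization factor = 12/2.90294 = 4.13374.
Si per 12 O = 0.72716 × 4.13374 = 3.006.

3.006 Si apfu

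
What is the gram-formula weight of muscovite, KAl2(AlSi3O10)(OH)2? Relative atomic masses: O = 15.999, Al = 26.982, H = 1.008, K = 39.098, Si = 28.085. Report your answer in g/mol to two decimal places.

398.30 g/mol

K: 1 × 39.098 = 39.0980
Al: 3 × 26.982 = 80.9460
Si: 3 × 28.085 = 84.2550
O: 12 × 15.999 = 191.9880
H: 2 × 1.008 = 2.0160
Summing the contributions gives the formula mass.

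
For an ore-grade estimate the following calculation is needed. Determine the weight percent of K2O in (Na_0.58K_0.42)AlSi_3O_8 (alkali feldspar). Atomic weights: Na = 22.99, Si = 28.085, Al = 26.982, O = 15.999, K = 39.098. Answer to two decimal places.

7.35 wt%

Molar mass of (Na_0.58K_0.42)AlSi_3O_8 = 0.58×22.99 + 0.42×39.098 + 1×26.982 + 3×28.085 + 8×15.999 = 268.984 g/mol.
Each formula unit contains 0.42 K, equivalent to 0.42/2 = 0.2100 mol K2O.
M(K2O) = 2×39.098 + 1×15.999 = 94.195 g/mol.
Mass of K2O per formula unit = 0.2100 × 94.195 = 19.781 g.
K2O wt% = 19.781 / 268.984 × 100 = 7.35%.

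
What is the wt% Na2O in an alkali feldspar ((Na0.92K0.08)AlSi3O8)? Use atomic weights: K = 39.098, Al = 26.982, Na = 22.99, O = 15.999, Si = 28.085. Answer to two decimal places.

10.82 wt%

Molar mass of (Na0.92K0.08)AlSi3O8 = 0.92×22.99 + 0.08×39.098 + 1×26.982 + 3×28.085 + 8×15.999 = 263.508 g/mol.
Each formula unit contains 0.92 Na, equivalent to 0.92/2 = 0.4600 mol Na2O.
M(Na2O) = 2×22.99 + 1×15.999 = 61.979 g/mol.
Mass of Na2O per formula unit = 0.4600 × 61.979 = 28.510 g.
Na2O wt% = 28.510 / 263.508 × 100 = 10.82%.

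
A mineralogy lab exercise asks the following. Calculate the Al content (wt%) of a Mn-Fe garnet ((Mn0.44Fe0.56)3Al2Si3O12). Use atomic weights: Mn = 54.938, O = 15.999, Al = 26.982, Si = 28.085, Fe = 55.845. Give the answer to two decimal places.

10.87 wt%

Molar mass of (Mn0.44Fe0.56)3Al2Si3O12: 1.32*54.938 + 1.68*55.845 + 2*26.982 + 3*28.085 + 12*15.999 = 496.545 g/mol.
Mass of Al per formula unit: 2 × 26.982 = 53.964 g.
Weight fraction Al = 53.964 / 496.545 = 0.1087.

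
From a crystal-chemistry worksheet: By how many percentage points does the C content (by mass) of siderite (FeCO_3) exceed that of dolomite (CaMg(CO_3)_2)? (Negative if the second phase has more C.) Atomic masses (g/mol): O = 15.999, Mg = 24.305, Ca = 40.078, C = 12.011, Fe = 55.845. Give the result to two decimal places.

First mineral: 12.011 g C in 115.853 g formula = 10.37 wt% C.
Second mineral: 24.022 g C in 184.399 g formula = 13.03 wt% C.
10.37% − 13.03% gives a difference of -2.66 percentage points.

-2.66 percentage points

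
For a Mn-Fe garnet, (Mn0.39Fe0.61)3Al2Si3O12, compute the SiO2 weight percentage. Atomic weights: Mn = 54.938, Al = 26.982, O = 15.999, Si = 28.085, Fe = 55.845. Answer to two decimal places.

36.29 wt%

Molar mass of (Mn0.39Fe0.61)3Al2Si3O12 = 1.17×54.938 + 1.83×55.845 + 2×26.982 + 3×28.085 + 12×15.999 = 496.681 g/mol.
Each formula unit contains 3 Si, equivalent to 3/1 = 3.0000 mol SiO2.
M(SiO2) = 1×28.085 + 2×15.999 = 60.083 g/mol.
Mass of SiO2 per formula unit = 3.0000 × 60.083 = 180.249 g.
SiO2 wt% = 180.249 / 496.681 × 100 = 36.29%.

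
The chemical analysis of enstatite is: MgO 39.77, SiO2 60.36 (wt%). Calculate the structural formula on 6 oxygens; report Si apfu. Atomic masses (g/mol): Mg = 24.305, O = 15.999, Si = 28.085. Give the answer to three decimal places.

2.012 Si apfu

MgO: 39.77/40.304 = 0.98675 mol → 0.98675 mol Mg, 0.98675 mol O.
SiO2: 60.36/60.083 = 1.00461 mol → 1.00461 mol Si, 2.00922 mol O.
Total oxygen = 2.99597 mol. Normalization factor = 6/2.99597 = 2.00269.
Si per 6 O = 1.00461 × 2.00269 = 2.012.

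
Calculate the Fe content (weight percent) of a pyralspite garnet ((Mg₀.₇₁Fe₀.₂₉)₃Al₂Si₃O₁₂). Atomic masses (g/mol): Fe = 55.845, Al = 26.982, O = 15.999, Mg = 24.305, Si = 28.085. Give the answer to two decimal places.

Molar mass of (Mg₀.₇₁Fe₀.₂₉)₃Al₂Si₃O₁₂: 2.13·24.305 + 0.87·55.845 + 2·26.982 + 3·28.085 + 12·15.999 = 430.562 g/mol.
Mass of Fe per formula unit: 0.87 × 55.845 = 48.585 g.
Weight fraction Fe = 48.585 / 430.562 = 0.1128.

11.28 weight percent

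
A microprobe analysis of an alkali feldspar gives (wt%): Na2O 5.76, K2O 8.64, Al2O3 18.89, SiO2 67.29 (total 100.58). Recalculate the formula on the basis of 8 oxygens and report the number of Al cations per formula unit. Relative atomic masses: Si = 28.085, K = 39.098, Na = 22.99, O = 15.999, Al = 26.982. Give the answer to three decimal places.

0.995 Al apfu

Na2O (M=61.979): mol = 0.09293; Na = 0.18586, O = 0.09293.
K2O (M=94.195): mol = 0.09172; K = 0.18344, O = 0.09172.
Al2O3 (M=101.961): mol = 0.18527; Al = 0.37054, O = 0.55581.
SiO2 (M=60.083): mol = 1.11995; Si = 1.11995, O = 2.23990.
ΣO = 2.98036; factor = 8/ΣO = 2.68424.
Al apfu = 0.37054 × 2.68424 = 0.995.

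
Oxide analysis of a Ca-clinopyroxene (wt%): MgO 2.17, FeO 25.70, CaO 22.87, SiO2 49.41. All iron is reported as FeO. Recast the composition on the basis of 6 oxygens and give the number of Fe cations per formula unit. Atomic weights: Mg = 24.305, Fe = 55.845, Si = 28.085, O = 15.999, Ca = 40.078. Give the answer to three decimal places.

0.871 Fe apfu

MgO (M=40.304): mol = 0.05384; Mg = 0.05384, O = 0.05384.
FeO (M=71.844): mol = 0.35772; Fe = 0.35772, O = 0.35772.
CaO (M=56.077): mol = 0.40783; Ca = 0.40783, O = 0.40783.
SiO2 (M=60.083): mol = 0.82236; Si = 0.82236, O = 1.64472.
ΣO = 2.46411; factor = 6/ΣO = 2.43496.
Fe apfu = 0.35772 × 2.43496 = 0.871.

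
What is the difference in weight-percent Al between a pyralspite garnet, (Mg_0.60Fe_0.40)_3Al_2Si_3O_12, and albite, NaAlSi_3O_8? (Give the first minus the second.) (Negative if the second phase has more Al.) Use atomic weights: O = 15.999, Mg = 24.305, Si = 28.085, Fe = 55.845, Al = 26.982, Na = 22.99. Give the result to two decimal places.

1.95 percentage points

Al in (Mg_0.60Fe_0.40)_3Al_2Si_3O_12: molar mass 440.970 g/mol; 2×26.982 = 53.964 g → 12.24 wt%.
Al in NaAlSi_3O_8: molar mass 262.219 g/mol; 1×26.982 = 26.982 g → 10.29 wt%.
Difference = 12.24 − 10.29 = 1.95 percentage points.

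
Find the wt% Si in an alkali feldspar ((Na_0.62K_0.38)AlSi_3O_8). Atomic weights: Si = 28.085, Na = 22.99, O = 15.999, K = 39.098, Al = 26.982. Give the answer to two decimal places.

31.40 weight percent

Formula mass = 0.62*22.99 + 0.38*39.098 + 1*26.982 + 3*28.085 + 8*15.999 = 268.340 g/mol, of which 84.255 g is Si.
So Si makes up 84.255/268.340 = 0.3140 of the mass, i.e. 31.40%.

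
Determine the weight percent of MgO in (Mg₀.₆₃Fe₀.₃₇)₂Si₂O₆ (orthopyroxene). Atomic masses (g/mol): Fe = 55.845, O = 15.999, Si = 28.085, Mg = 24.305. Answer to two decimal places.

22.66 wt%

Molar mass of (Mg₀.₆₃Fe₀.₃₇)₂Si₂O₆ = 1.26·24.305 + 0.74·55.845 + 2·28.085 + 6·15.999 = 224.114 g/mol.
Each formula unit contains 1.26 Mg, equivalent to 1.26/1 = 1.2600 mol MgO.
M(MgO) = 1×24.305 + 1×15.999 = 40.304 g/mol.
Mass of MgO per formula unit = 1.2600 × 40.304 = 50.783 g.
MgO wt% = 50.783 / 224.114 × 100 = 22.66%.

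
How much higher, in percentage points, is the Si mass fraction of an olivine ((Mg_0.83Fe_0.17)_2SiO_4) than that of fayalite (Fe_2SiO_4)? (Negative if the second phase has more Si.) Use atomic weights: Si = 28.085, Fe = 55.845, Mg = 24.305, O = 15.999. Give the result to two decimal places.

4.77 percentage points

M((Mg_0.83Fe_0.17)_2SiO_4) = 151.415 g/mol, so wt% Si = 28.085/151.415 × 100 = 18.55%.
M(Fe_2SiO_4) = 203.771 g/mol, so wt% Si = 28.085/203.771 × 100 = 13.78%.
18.55 − 13.78 = 4.77 pp.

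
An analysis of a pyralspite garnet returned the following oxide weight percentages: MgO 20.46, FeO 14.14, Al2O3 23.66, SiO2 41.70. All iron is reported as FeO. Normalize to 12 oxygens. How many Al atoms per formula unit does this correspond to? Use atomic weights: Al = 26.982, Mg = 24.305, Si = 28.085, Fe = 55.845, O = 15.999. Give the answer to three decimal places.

20.46 wt% MgO ÷ 40.304 g/mol = 0.50764 mol, giving 0.50764 Mg and 0.50764 O.
14.14 wt% FeO ÷ 71.844 g/mol = 0.19682 mol, giving 0.19682 Fe and 0.19682 O.
23.66 wt% Al2O3 ÷ 101.961 g/mol = 0.23205 mol, giving 0.46410 Al and 0.69615 O.
41.70 wt% SiO2 ÷ 60.083 g/mol = 0.69404 mol, giving 0.69404 Si and 1.38808 O.
Oxygen sums to 2.78869; scaling by 12/2.78869 = 4.30310 puts the formula on 12 O.
Al: 0.46410 × 4.30310 = 1.997 atoms per formula unit.

1.997 Al apfu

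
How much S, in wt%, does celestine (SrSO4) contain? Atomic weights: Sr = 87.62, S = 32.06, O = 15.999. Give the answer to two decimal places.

Formula mass = 1·87.62 + 1·32.06 + 4·15.999 = 183.676 g/mol, of which 32.060 g is S.
So S makes up 32.060/183.676 = 0.1745 of the mass, i.e. 17.45%.

17.45 wt%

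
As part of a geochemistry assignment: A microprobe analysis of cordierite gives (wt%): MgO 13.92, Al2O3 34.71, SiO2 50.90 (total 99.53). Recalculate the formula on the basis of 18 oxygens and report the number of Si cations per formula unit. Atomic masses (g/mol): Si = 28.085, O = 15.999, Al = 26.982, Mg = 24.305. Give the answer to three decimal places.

13.92 wt% MgO ÷ 40.304 g/mol = 0.34538 mol, giving 0.34538 Mg and 0.34538 O.
34.71 wt% Al2O3 ÷ 101.961 g/mol = 0.34042 mol, giving 0.68084 Al and 1.02126 O.
50.90 wt% SiO2 ÷ 60.083 g/mol = 0.84716 mol, giving 0.84716 Si and 1.69432 O.
Oxygen sums to 3.06096; scaling by 18/3.06096 = 5.88051 puts the formula on 18 O.
Si: 0.84716 × 5.88051 = 4.982 atoms per formula unit.

4.982 Si apfu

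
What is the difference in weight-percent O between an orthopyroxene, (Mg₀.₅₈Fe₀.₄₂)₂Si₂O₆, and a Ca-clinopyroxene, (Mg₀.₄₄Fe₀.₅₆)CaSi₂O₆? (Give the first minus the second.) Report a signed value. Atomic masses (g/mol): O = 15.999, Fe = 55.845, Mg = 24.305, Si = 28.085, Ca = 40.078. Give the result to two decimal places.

O in (Mg₀.₅₈Fe₀.₄₂)₂Si₂O₆: molar mass 227.268 g/mol; 6×15.999 = 95.994 g → 42.24 wt%.
O in (Mg₀.₄₄Fe₀.₅₆)CaSi₂O₆: molar mass 234.209 g/mol; 6×15.999 = 95.994 g → 40.99 wt%.
Difference = 42.24 − 40.99 = 1.25 percentage points.

1.25 percentage points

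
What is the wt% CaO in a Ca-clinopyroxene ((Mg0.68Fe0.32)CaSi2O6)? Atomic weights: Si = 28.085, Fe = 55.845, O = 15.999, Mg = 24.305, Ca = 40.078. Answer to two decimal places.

24.74 wt%

Formula mass = 226.640 g/mol.
1 Ca → 1.0000 mol CaO per formula unit; M(CaO) = 56.077, so CaO mass = 56.077 g.
56.077/226.640 × 100 = 24.74 wt%.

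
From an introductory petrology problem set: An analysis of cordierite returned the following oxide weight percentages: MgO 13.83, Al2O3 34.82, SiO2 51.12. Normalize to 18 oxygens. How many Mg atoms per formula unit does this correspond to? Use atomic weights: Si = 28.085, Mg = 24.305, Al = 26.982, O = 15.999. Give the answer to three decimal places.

MgO: 13.83/40.304 = 0.34314 mol → 0.34314 mol Mg, 0.34314 mol O.
Al2O3: 34.82/101.961 = 0.34150 mol → 0.68300 mol Al, 1.02450 mol O.
SiO2: 51.12/60.083 = 0.85082 mol → 0.85082 mol Si, 1.70164 mol O.
Total oxygen = 3.06928 mol. Normalization factor = 18/3.06928 = 5.86457.
Mg per 18 O = 0.34314 × 5.86457 = 2.012.

2.012 Mg apfu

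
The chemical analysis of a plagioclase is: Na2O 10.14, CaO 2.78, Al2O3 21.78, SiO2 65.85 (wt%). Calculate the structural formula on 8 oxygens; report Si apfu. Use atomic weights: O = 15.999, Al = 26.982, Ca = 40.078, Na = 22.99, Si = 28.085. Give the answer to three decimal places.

Na2O (M=61.979): mol = 0.16360; Na = 0.32720, O = 0.16360.
CaO (M=56.077): mol = 0.04957; Ca = 0.04957, O = 0.04957.
Al2O3 (M=101.961): mol = 0.21361; Al = 0.42722, O = 0.64083.
SiO2 (M=60.083): mol = 1.09598; Si = 1.09598, O = 2.19196.
ΣO = 3.04596; factor = 8/ΣO = 2.62643.
Si apfu = 1.09598 × 2.62643 = 2.879.

2.879 Si apfu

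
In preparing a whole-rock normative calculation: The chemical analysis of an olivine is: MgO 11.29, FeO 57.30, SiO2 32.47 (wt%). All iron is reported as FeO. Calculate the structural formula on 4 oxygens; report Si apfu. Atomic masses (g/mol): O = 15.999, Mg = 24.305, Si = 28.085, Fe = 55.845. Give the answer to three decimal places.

MgO: 11.29/40.304 = 0.28012 mol → 0.28012 mol Mg, 0.28012 mol O.
FeO: 57.30/71.844 = 0.79756 mol → 0.79756 mol Fe, 0.79756 mol O.
SiO2: 32.47/60.083 = 0.54042 mol → 0.54042 mol Si, 1.08084 mol O.
Total oxygen = 2.15852 mol. Normalization factor = 4/2.15852 = 1.85312.
Si per 4 O = 0.54042 × 1.85312 = 1.001.

1.001 Si apfu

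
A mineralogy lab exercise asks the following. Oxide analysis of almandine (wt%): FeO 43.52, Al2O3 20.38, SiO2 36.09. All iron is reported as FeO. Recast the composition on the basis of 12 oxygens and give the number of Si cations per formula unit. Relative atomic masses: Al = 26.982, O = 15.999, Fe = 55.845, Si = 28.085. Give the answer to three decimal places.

FeO (M=71.844): mol = 0.60576; Fe = 0.60576, O = 0.60576.
Al2O3 (M=101.961): mol = 0.19988; Al = 0.39976, O = 0.59964.
SiO2 (M=60.083): mol = 0.60067; Si = 0.60067, O = 1.20134.
ΣO = 2.40674; factor = 12/ΣO = 4.98600.
Si apfu = 0.60067 × 4.98600 = 2.995.

2.995 Si apfu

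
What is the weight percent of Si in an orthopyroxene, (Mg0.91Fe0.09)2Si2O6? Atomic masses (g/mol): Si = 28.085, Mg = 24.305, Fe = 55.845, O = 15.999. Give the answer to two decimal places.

27.21 wt%

M((Mg0.91Fe0.09)2Si2O6) = 206.451 g/mol.
Si contributes 2 × 28.085 = 56.170 g per mole.
56.170/206.451 = 0.2721 → 27.21%.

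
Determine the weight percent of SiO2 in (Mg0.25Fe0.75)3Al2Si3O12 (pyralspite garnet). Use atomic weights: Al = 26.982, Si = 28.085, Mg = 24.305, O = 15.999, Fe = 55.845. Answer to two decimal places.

38.02 wt%

Molar mass of (Mg0.25Fe0.75)3Al2Si3O12 = 0.75×24.305 + 2.25×55.845 + 2×26.982 + 3×28.085 + 12×15.999 = 474.087 g/mol.
Each formula unit contains 3 Si, equivalent to 3/1 = 3.0000 mol SiO2.
M(SiO2) = 1×28.085 + 2×15.999 = 60.083 g/mol.
Mass of SiO2 per formula unit = 3.0000 × 60.083 = 180.249 g.
SiO2 wt% = 180.249 / 474.087 × 100 = 38.02%.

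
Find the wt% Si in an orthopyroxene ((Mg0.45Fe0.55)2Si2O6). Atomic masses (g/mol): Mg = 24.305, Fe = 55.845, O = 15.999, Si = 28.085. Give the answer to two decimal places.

23.85 wt%

Formula mass = 0.90×24.305 + 1.10×55.845 + 2×28.085 + 6×15.999 = 235.468 g/mol, of which 56.170 g is Si.
So Si makes up 56.170/235.468 = 0.2385 of the mass, i.e. 23.85%.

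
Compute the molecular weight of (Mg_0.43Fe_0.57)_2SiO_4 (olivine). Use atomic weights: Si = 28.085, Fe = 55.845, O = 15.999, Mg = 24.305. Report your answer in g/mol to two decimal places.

176.65 g/mol

Mg: 0.86 × 24.305 = 20.9023
Fe: 1.14 × 55.845 = 63.6633
Si: 1 × 28.085 = 28.0850
O: 4 × 15.999 = 63.9960
Summing the contributions gives the formula mass.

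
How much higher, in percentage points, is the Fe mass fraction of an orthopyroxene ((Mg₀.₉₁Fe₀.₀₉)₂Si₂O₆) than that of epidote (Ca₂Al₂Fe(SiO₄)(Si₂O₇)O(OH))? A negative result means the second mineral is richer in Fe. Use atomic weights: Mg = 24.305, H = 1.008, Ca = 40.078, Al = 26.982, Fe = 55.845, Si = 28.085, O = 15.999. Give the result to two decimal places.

M((Mg₀.₉₁Fe₀.₀₉)₂Si₂O₆) = 206.451 g/mol, so wt% Fe = 10.052/206.451 × 100 = 4.87%.
M(Ca₂Al₂Fe(SiO₄)(Si₂O₇)O(OH)) = 483.215 g/mol, so wt% Fe = 55.845/483.215 × 100 = 11.56%.
4.87 − 11.56 = -6.69 pp.

-6.69 percentage points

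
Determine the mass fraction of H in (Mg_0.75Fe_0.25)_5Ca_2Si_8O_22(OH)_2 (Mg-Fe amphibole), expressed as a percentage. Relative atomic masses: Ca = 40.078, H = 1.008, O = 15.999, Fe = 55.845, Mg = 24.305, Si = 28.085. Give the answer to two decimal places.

0.24 mass %

Formula mass = 3.75*24.305 + 1.25*55.845 + 2*40.078 + 8*28.085 + 24*15.999 + 2*1.008 = 851.778 g/mol, of which 2.016 g is H.
So H makes up 2.016/851.778 = 0.0024 of the mass, i.e. 0.24%.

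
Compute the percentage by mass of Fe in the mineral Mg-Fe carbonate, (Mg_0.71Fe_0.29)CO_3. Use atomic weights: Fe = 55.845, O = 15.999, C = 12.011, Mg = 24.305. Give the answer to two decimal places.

M((Mg_0.71Fe_0.29)CO_3) = 93.460 g/mol.
Fe contributes 0.29 × 55.845 = 16.195 g per mole.
16.195/93.460 = 0.1733 → 17.33%.

17.33 weight percent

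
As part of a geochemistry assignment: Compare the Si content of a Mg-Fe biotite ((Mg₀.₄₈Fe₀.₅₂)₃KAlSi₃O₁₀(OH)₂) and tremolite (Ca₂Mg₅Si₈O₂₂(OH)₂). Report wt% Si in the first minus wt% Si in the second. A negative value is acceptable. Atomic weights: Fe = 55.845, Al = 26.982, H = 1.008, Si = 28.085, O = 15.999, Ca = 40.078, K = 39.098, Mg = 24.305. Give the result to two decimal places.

Si in (Mg₀.₄₈Fe₀.₅₂)₃KAlSi₃O₁₀(OH)₂: molar mass 466.456 g/mol; 3×28.085 = 84.255 g → 18.06 wt%.
Si in Ca₂Mg₅Si₈O₂₂(OH)₂: molar mass 812.353 g/mol; 8×28.085 = 224.680 g → 27.66 wt%.
Difference = 18.06 − 27.66 = -9.60 percentage points.

-9.60 percentage points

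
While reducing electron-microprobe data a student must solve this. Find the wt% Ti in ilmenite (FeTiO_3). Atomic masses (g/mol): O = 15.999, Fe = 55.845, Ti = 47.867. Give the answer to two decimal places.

M(FeTiO_3) = 151.709 g/mol.
Ti contributes 1 × 47.867 = 47.867 g per mole.
47.867/151.709 = 0.3155 → 31.55%.

31.55 mass %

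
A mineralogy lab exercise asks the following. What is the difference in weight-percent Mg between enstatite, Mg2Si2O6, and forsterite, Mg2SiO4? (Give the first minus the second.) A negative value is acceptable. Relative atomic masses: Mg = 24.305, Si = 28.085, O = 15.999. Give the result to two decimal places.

M(Mg2Si2O6) = 200.774 g/mol, so wt% Mg = 48.610/200.774 × 100 = 24.21%.
M(Mg2SiO4) = 140.691 g/mol, so wt% Mg = 48.610/140.691 × 100 = 34.55%.
24.21 − 34.55 = -10.34 pp.

-10.34 percentage points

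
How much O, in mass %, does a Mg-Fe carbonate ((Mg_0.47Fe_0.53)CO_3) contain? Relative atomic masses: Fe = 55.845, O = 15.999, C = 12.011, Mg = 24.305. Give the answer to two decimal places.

M((Mg_0.47Fe_0.53)CO_3) = 101.029 g/mol.
O contributes 3 × 15.999 = 47.997 g per mole.
47.997/101.029 = 0.4751 → 47.51%.

47.51 mass %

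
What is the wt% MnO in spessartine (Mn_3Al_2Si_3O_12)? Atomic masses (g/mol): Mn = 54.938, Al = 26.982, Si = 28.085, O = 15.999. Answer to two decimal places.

M(Mn_3Al_2Si_3O_12) = 495.021 g/mol; M(MnO) = 70.937 g/mol.
Moles MnO per formula unit = 3 Mn ÷ 1 = 3.0000.
MnO fraction = (3.0000 × 70.937) / 495.021 = 212.811/495.021 = 0.4299.

42.99 wt%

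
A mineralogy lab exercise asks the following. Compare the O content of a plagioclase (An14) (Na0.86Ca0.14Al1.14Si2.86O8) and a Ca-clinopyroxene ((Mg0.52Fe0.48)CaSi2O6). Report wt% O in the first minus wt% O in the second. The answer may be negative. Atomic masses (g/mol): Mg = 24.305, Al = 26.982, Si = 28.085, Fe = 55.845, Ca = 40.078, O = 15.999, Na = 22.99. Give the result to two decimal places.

O in Na0.86Ca0.14Al1.14Si2.86O8: molar mass 264.457 g/mol; 8×15.999 = 127.992 g → 48.40 wt%.
O in (Mg0.52Fe0.48)CaSi2O6: molar mass 231.686 g/mol; 6×15.999 = 95.994 g → 41.43 wt%.
Difference = 48.40 − 41.43 = 6.97 percentage points.

6.97 percentage points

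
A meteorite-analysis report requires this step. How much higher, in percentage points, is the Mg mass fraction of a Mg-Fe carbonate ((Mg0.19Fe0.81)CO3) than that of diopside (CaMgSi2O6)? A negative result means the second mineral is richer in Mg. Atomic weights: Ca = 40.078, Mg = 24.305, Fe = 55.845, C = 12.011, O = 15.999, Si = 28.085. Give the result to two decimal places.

-7.02 percentage points

M((Mg0.19Fe0.81)CO3) = 109.860 g/mol, so wt% Mg = 4.618/109.860 × 100 = 4.20%.
M(CaMgSi2O6) = 216.547 g/mol, so wt% Mg = 24.305/216.547 × 100 = 11.22%.
4.20 − 11.22 = -7.02 pp.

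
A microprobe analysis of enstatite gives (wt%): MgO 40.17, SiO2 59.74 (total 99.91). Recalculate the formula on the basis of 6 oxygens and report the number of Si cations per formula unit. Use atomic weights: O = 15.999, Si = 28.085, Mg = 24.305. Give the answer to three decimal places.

MgO: 40.17/40.304 = 0.99668 mol → 0.99668 mol Mg, 0.99668 mol O.
SiO2: 59.74/60.083 = 0.99429 mol → 0.99429 mol Si, 1.98858 mol O.
Total oxygen = 2.98526 mol. Normalization factor = 6/2.98526 = 2.00988.
Si per 6 O = 0.99429 × 2.00988 = 1.998.

1.998 Si apfu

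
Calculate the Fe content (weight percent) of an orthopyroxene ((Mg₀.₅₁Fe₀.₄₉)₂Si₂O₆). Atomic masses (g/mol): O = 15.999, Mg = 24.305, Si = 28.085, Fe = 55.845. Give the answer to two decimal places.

23.62 weight percent

Formula mass = 1.02*24.305 + 0.98*55.845 + 2*28.085 + 6*15.999 = 231.683 g/mol, of which 54.728 g is Fe.
So Fe makes up 54.728/231.683 = 0.2362 of the mass, i.e. 23.62%.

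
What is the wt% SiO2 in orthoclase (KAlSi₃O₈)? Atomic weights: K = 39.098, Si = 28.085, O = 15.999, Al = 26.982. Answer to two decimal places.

64.76 wt%

M(KAlSi₃O₈) = 278.327 g/mol; M(SiO2) = 60.083 g/mol.
Moles SiO2 per formula unit = 3 Si ÷ 1 = 3.0000.
SiO2 fraction = (3.0000 × 60.083) / 278.327 = 180.249/278.327 = 0.6476.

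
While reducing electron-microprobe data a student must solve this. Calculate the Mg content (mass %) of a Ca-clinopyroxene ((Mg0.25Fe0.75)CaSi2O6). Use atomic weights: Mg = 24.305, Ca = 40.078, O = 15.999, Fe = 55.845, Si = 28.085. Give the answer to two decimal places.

Formula mass = 0.25·24.305 + 0.75·55.845 + 1·40.078 + 2·28.085 + 6·15.999 = 240.202 g/mol, of which 6.076 g is Mg.
So Mg makes up 6.076/240.202 = 0.0253 of the mass, i.e. 2.53%.

2.53 mass %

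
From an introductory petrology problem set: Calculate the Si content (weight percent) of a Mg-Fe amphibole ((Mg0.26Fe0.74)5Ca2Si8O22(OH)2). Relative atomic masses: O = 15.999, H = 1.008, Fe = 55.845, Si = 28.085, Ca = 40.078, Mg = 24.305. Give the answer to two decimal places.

24.18 weight percent

Molar mass of (Mg0.26Fe0.74)5Ca2Si8O22(OH)2: 1.30×24.305 + 3.70×55.845 + 2×40.078 + 8×28.085 + 24×15.999 + 2×1.008 = 929.051 g/mol.
Mass of Si per formula unit: 8 × 28.085 = 224.680 g.
Weight fraction Si = 224.680 / 929.051 = 0.2418.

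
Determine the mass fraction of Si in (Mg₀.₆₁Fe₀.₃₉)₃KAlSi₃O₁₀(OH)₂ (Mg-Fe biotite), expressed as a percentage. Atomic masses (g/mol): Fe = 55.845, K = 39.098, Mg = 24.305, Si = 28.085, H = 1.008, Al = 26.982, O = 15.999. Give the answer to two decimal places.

18.55 wt%

Formula mass = 1.83×24.305 + 1.17×55.845 + 1×39.098 + 1×26.982 + 3×28.085 + 12×15.999 + 2×1.008 = 454.156 g/mol, of which 84.255 g is Si.
So Si makes up 84.255/454.156 = 0.1855 of the mass, i.e. 18.55%.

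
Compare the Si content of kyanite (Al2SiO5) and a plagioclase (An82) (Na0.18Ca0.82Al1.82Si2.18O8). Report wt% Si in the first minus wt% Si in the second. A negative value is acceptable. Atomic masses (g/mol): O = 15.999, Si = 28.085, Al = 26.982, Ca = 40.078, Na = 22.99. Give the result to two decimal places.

-4.91 percentage points

Si in Al2SiO5: molar mass 162.044 g/mol; 1×28.085 = 28.085 g → 17.33 wt%.
Si in Na0.18Ca0.82Al1.82Si2.18O8: molar mass 275.327 g/mol; 2.18×28.085 = 61.225 g → 22.24 wt%.
Difference = 17.33 − 22.24 = -4.91 percentage points.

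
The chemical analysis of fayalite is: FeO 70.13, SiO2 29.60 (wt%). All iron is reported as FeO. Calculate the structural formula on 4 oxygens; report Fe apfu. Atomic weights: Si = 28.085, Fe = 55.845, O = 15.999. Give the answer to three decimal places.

1.991 Fe apfu

FeO: 70.13/71.844 = 0.97614 mol → 0.97614 mol Fe, 0.97614 mol O.
SiO2: 29.60/60.083 = 0.49265 mol → 0.49265 mol Si, 0.98530 mol O.
Total oxygen = 1.96144 mol. Normalization factor = 4/1.96144 = 2.03932.
Fe per 4 O = 0.97614 × 2.03932 = 1.991.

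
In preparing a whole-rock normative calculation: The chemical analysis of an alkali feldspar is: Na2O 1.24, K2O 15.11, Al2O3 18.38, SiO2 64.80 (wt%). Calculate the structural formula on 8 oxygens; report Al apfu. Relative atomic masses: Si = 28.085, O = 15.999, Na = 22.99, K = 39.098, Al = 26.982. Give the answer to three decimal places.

Na2O: 1.24/61.979 = 0.02001 mol → 0.04002 mol Na, 0.02001 mol O.
K2O: 15.11/94.195 = 0.16041 mol → 0.32082 mol K, 0.16041 mol O.
Al2O3: 18.38/101.961 = 0.18027 mol → 0.36054 mol Al, 0.54081 mol O.
SiO2: 64.80/60.083 = 1.07851 mol → 1.07851 mol Si, 2.15702 mol O.
Total oxygen = 2.87825 mol. Normalization factor = 8/2.87825 = 2.77947.
Al per 8 O = 0.36054 × 2.77947 = 1.002.

1.002 Al apfu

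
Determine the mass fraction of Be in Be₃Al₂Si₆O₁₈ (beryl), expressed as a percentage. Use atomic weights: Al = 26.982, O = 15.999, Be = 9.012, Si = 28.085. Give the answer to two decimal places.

5.03 weight percent

M(Be₃Al₂Si₆O₁₈) = 537.492 g/mol.
Be contributes 3 × 9.012 = 27.036 g per mole.
27.036/537.492 = 0.0503 → 5.03%.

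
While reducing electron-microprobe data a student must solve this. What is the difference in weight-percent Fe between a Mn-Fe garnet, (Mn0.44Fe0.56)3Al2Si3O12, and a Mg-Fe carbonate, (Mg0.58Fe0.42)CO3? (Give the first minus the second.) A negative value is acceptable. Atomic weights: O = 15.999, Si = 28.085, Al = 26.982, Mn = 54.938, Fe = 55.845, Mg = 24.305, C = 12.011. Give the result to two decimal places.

-5.15 percentage points

First mineral: 93.820 g Fe in 496.545 g formula = 18.89 wt% Fe.
Second mineral: 23.455 g Fe in 97.560 g formula = 24.04 wt% Fe.
18.89% − 24.04% gives a difference of -5.15 percentage points.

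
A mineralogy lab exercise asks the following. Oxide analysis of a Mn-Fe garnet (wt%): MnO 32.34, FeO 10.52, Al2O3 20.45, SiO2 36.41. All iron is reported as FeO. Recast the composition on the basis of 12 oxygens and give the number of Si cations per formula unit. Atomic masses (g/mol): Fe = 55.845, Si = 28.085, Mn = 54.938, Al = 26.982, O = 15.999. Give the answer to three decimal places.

3.010 Si apfu

MnO (M=70.937): mol = 0.45590; Mn = 0.45590, O = 0.45590.
FeO (M=71.844): mol = 0.14643; Fe = 0.14643, O = 0.14643.
Al2O3 (M=101.961): mol = 0.20057; Al = 0.40114, O = 0.60171.
SiO2 (M=60.083): mol = 0.60600; Si = 0.60600, O = 1.21200.
ΣO = 2.41604; factor = 12/ΣO = 4.96681.
Si apfu = 0.60600 × 4.96681 = 3.010.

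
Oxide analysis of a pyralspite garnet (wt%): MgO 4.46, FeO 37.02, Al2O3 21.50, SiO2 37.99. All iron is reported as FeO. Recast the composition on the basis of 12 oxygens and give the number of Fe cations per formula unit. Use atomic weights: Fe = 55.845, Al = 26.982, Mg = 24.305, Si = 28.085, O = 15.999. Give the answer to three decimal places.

2.451 Fe apfu

MgO (M=40.304): mol = 0.11066; Mg = 0.11066, O = 0.11066.
FeO (M=71.844): mol = 0.51528; Fe = 0.51528, O = 0.51528.
Al2O3 (M=101.961): mol = 0.21086; Al = 0.42172, O = 0.63258.
SiO2 (M=60.083): mol = 0.63229; Si = 0.63229, O = 1.26458.
ΣO = 2.52310; factor = 12/ΣO = 4.75605.
Fe apfu = 0.51528 × 4.75605 = 2.451.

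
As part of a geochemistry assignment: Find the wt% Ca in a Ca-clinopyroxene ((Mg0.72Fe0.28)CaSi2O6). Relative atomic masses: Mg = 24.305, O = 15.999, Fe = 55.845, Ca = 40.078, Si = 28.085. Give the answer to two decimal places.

17.78 mass %

Formula mass = 0.72·24.305 + 0.28·55.845 + 1·40.078 + 2·28.085 + 6·15.999 = 225.378 g/mol, of which 40.078 g is Ca.
So Ca makes up 40.078/225.378 = 0.1778 of the mass, i.e. 17.78%.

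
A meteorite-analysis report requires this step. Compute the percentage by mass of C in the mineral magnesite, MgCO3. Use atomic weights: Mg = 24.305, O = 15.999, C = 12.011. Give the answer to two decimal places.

Formula mass = 1×24.305 + 1×12.011 + 3×15.999 = 84.313 g/mol, of which 12.011 g is C.
So C makes up 12.011/84.313 = 0.1425 of the mass, i.e. 14.25%.

14.25 mass %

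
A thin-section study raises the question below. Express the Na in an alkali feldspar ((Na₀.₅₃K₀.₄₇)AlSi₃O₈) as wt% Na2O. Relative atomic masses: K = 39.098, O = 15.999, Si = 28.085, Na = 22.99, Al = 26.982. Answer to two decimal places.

Molar mass of (Na₀.₅₃K₀.₄₇)AlSi₃O₈ = 0.53*22.99 + 0.47*39.098 + 1*26.982 + 3*28.085 + 8*15.999 = 269.790 g/mol.
Each formula unit contains 0.53 Na, equivalent to 0.53/2 = 0.2650 mol Na2O.
M(Na2O) = 2×22.99 + 1×15.999 = 61.979 g/mol.
Mass of Na2O per formula unit = 0.2650 × 61.979 = 16.424 g.
Na2O wt% = 16.424 / 269.790 × 100 = 6.09%.

6.09 wt%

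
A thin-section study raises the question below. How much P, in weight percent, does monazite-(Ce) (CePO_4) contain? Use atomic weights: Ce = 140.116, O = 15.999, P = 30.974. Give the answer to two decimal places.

Molar mass of CePO_4: 1·140.116 + 1·30.974 + 4·15.999 = 235.086 g/mol.
Mass of P per formula unit: 1 × 30.974 = 30.974 g.
Weight fraction P = 30.974 / 235.086 = 0.1318.

13.18 weight percent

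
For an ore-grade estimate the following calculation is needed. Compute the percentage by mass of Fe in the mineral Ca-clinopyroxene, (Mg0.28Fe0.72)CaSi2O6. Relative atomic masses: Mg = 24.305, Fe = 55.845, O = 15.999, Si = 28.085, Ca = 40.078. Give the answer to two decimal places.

M((Mg0.28Fe0.72)CaSi2O6) = 239.256 g/mol.
Fe contributes 0.72 × 55.845 = 40.208 g per mole.
40.208/239.256 = 0.1681 → 16.81%.

16.81 weight percent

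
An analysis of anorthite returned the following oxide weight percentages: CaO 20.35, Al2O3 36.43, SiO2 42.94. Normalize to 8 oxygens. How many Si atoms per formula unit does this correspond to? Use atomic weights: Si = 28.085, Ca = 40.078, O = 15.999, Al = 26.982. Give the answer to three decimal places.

1.996 Si apfu

CaO: 20.35/56.077 = 0.36289 mol → 0.36289 mol Ca, 0.36289 mol O.
Al2O3: 36.43/101.961 = 0.35729 mol → 0.71458 mol Al, 1.07187 mol O.
SiO2: 42.94/60.083 = 0.71468 mol → 0.71468 mol Si, 1.42936 mol O.
Total oxygen = 2.86412 mol. Normalization factor = 8/2.86412 = 2.79318.
Si per 8 O = 0.71468 × 2.79318 = 1.996.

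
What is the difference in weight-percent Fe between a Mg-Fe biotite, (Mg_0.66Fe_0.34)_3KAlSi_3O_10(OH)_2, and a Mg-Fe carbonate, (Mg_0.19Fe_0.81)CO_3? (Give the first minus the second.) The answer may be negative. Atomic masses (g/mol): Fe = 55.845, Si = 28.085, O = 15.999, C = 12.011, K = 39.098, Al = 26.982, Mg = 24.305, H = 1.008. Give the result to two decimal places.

First mineral: 56.962 g Fe in 449.425 g formula = 12.67 wt% Fe.
Second mineral: 45.234 g Fe in 109.860 g formula = 41.17 wt% Fe.
12.67% − 41.17% gives a difference of -28.50 percentage points.

-28.50 percentage points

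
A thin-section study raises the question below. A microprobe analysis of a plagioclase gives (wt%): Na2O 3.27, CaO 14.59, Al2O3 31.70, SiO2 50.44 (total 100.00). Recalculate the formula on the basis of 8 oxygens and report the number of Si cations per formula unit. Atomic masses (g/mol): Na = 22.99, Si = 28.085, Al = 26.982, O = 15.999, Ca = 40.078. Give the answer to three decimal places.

Na2O (M=61.979): mol = 0.05276; Na = 0.10552, O = 0.05276.
CaO (M=56.077): mol = 0.26018; Ca = 0.26018, O = 0.26018.
Al2O3 (M=101.961): mol = 0.31090; Al = 0.62180, O = 0.93270.
SiO2 (M=60.083): mol = 0.83951; Si = 0.83951, O = 1.67902.
ΣO = 2.92466; factor = 8/ΣO = 2.73536.
Si apfu = 0.83951 × 2.73536 = 2.296.

2.296 Si apfu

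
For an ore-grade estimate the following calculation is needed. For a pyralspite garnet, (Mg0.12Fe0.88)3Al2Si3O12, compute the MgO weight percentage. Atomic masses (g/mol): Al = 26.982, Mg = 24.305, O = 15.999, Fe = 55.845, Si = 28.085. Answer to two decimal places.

2.98 wt%

Molar mass of (Mg0.12Fe0.88)3Al2Si3O12 = 0.36*24.305 + 2.64*55.845 + 2*26.982 + 3*28.085 + 12*15.999 = 486.388 g/mol.
Each formula unit contains 0.36 Mg, equivalent to 0.36/1 = 0.3600 mol MgO.
M(MgO) = 1×24.305 + 1×15.999 = 40.304 g/mol.
Mass of MgO per formula unit = 0.3600 × 40.304 = 14.509 g.
MgO wt% = 14.509 / 486.388 × 100 = 2.98%.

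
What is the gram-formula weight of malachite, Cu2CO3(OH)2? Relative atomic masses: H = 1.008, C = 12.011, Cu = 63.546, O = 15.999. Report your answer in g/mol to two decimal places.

221.11 g/mol

Cu: 2 × 63.546 = 127.0920
C: 1 × 12.011 = 12.0110
O: 5 × 15.999 = 79.9950
H: 2 × 1.008 = 2.0160
Summing the contributions gives the formula mass.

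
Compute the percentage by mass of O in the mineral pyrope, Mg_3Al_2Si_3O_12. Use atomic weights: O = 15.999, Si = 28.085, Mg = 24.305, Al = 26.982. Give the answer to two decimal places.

Formula mass = 3×24.305 + 2×26.982 + 3×28.085 + 12×15.999 = 403.122 g/mol, of which 191.988 g is O.
So O makes up 191.988/403.122 = 0.4763 of the mass, i.e. 47.63%.

47.63 mass %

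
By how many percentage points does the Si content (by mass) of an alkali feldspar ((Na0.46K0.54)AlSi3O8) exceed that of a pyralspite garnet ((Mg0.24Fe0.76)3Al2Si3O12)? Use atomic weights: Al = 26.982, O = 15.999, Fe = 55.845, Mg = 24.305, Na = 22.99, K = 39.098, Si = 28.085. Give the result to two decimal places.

13.36 percentage points

Si in (Na0.46K0.54)AlSi3O8: molar mass 270.917 g/mol; 3×28.085 = 84.255 g → 31.10 wt%.
Si in (Mg0.24Fe0.76)3Al2Si3O12: molar mass 475.033 g/mol; 3×28.085 = 84.255 g → 17.74 wt%.
Difference = 31.10 − 17.74 = 13.36 percentage points.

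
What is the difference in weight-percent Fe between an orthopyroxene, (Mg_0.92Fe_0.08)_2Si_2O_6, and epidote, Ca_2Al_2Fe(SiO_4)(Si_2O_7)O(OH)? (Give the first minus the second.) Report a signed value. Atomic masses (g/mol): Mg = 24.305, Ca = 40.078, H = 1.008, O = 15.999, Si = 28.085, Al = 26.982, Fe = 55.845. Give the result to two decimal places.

-7.22 percentage points

M((Mg_0.92Fe_0.08)_2Si_2O_6) = 205.820 g/mol, so wt% Fe = 8.935/205.820 × 100 = 4.34%.
M(Ca_2Al_2Fe(SiO_4)(Si_2O_7)O(OH)) = 483.215 g/mol, so wt% Fe = 55.845/483.215 × 100 = 11.56%.
4.34 − 11.56 = -7.22 pp.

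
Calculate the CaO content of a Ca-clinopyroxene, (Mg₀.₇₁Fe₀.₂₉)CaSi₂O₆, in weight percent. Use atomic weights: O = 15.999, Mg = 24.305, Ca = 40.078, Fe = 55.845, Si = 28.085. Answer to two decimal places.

Molar mass of (Mg₀.₇₁Fe₀.₂₉)CaSi₂O₆ = 0.71·24.305 + 0.29·55.845 + 1·40.078 + 2·28.085 + 6·15.999 = 225.694 g/mol.
Each formula unit contains 1 Ca, equivalent to 1/1 = 1.0000 mol CaO.
M(CaO) = 1×40.078 + 1×15.999 = 56.077 g/mol.
Mass of CaO per formula unit = 1.0000 × 56.077 = 56.077 g.
CaO wt% = 56.077 / 225.694 × 100 = 24.85%.

24.85 wt%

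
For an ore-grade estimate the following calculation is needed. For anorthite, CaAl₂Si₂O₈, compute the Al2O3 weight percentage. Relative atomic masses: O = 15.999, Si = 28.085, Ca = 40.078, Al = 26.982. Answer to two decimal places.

M(CaAl₂Si₂O₈) = 278.204 g/mol; M(Al2O3) = 101.961 g/mol.
Moles Al2O3 per formula unit = 2 Al ÷ 2 = 1.0000.
Al2O3 fraction = (1.0000 × 101.961) / 278.204 = 101.961/278.204 = 0.3665.

36.65 wt%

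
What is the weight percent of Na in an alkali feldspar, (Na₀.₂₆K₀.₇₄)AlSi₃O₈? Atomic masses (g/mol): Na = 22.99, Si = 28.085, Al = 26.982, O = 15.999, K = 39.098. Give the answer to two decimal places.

2.18 weight percent

M((Na₀.₂₆K₀.₇₄)AlSi₃O₈) = 274.139 g/mol.
Na contributes 0.26 × 22.99 = 5.977 g per mole.
5.977/274.139 = 0.0218 → 2.18%.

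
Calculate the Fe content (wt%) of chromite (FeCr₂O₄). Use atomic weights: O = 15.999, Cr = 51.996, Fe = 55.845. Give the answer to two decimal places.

24.95 wt%

Formula mass = 1×55.845 + 2×51.996 + 4×15.999 = 223.833 g/mol, of which 55.845 g is Fe.
So Fe makes up 55.845/223.833 = 0.2495 of the mass, i.e. 24.95%.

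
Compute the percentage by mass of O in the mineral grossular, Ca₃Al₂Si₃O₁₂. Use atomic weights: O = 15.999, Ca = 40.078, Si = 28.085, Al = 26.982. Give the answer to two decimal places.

M(Ca₃Al₂Si₃O₁₂) = 450.441 g/mol.
O contributes 12 × 15.999 = 191.988 g per mole.
191.988/450.441 = 0.4262 → 42.62%.

42.62 mass %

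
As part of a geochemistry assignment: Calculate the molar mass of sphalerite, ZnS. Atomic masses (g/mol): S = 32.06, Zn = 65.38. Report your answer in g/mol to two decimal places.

97.44 g/mol

M = 1·65.38 + 1·32.06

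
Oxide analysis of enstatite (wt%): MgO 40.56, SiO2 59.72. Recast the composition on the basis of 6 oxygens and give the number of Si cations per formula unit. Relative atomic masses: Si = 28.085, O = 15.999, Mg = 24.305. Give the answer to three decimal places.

40.56 wt% MgO ÷ 40.304 g/mol = 1.00635 mol, giving 1.00635 Mg and 1.00635 O.
59.72 wt% SiO2 ÷ 60.083 g/mol = 0.99396 mol, giving 0.99396 Si and 1.98792 O.
Oxygen sums to 2.99427; scaling by 6/2.99427 = 2.00383 puts the formula on 6 O.
Si: 0.99396 × 2.00383 = 1.992 atoms per formula unit.

1.992 Si apfu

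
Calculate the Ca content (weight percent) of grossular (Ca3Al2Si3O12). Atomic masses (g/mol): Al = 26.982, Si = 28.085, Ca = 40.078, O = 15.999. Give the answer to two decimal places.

26.69 weight percent

Molar mass of Ca3Al2Si3O12: 3*40.078 + 2*26.982 + 3*28.085 + 12*15.999 = 450.441 g/mol.
Mass of Ca per formula unit: 3 × 40.078 = 120.234 g.
Weight fraction Ca = 120.234 / 450.441 = 0.2669.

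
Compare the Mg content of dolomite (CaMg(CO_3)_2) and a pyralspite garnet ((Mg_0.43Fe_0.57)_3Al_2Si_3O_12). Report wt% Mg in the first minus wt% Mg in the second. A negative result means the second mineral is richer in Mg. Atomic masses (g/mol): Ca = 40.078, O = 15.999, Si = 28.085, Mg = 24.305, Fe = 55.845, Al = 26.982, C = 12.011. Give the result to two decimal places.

First mineral: 24.305 g Mg in 184.399 g formula = 13.18 wt% Mg.
Second mineral: 31.353 g Mg in 457.055 g formula = 6.86 wt% Mg.
13.18% − 6.86% gives a difference of 6.32 percentage points.

6.32 percentage points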